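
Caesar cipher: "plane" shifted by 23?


Word: "plane"
Shift: 23
Each letter → (letter + shift) mod 26:
  'p' (15) + 23 = 12 → 'm'
  'l' (11) + 23 = 8 → 'i'
  'a' (0) + 23 = 23 → 'x'
  'n' (13) + 23 = 10 → 'k'
  'e' (4) + 23 = 1 → 'b'
Result = "mixkb"


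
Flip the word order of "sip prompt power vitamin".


Original: "sip prompt power vitamin"
Words (1..n): sip | prompt | power | vitamin
Reversed (n..1): vitamin | power | prompt | sip
Result = "vitamin power prompt sip"


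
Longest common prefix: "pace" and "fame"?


Word 1: "pace"
Word 2: "fame"
Comparing from start:
  Pos 0: 'p' != 'f' (stop)
LCP = "" (length 0)


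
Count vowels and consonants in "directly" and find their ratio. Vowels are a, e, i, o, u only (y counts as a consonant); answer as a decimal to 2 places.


Word: "directly"
Vowels (a,e,i,o,u): 2
Consonants: 6
Ratio = 2/6
= 0.33


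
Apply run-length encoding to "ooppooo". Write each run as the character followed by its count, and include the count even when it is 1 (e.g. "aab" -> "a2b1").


String: "ooppooo"
Scanning for consecutive runs:
  'o' x 2
  'p' x 2
  'o' x 3
RLE = "o2p2o3"


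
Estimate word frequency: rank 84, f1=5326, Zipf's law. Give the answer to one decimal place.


Zipf's law: f(r) = f(1) / r
f(1) = 5326
f(84) = 5326 / 84
= 63.4 occurrences


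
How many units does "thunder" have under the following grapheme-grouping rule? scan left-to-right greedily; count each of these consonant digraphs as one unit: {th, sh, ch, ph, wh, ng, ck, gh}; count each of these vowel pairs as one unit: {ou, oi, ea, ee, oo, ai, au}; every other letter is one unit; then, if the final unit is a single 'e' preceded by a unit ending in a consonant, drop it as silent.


Word: "thunder" (7 letters)
Left-to-right scan:
  1. 'th' (digraph)
  2. 'u' (letter)
  3. 'n' (letter)
  4. 'd' (letter)
  5. 'e' (letter)
  6. 'r' (letter)
Units from scan: 6
Sound units = 6 units


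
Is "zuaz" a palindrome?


Word: "zuaz"
Reversed: "zauz"
Forward == Backward? zuaz != zauz
Palindrome = No


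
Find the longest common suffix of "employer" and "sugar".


Word 1: "employer"
Word 2: "sugar"
Comparing from end:
  Pos -1: 'r' == 'r'
  Pos -2: 'e' != 'a' (stop)
LCS = "r" (length 1)


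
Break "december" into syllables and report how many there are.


Word: "december"
Syllable breakdown: de / cem / ber
Counting: 3 parts
= 3 syllables


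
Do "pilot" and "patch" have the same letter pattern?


Pattern of "pilot": [0, 1, 2, 3, 4]
Pattern of "patch": [0, 1, 2, 3, 4]
Patterns match
Same pattern = Yes


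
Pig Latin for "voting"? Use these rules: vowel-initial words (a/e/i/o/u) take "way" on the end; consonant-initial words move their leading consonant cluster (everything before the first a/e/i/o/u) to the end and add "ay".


Word: "voting"
Starts with consonant(s) → move to end, add 'ay'
Consonant cluster: "v"
Pig Latin = "otingvay"


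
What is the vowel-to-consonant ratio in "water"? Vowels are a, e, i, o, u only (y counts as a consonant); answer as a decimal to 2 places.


Word: "water"
Vowels (a,e,i,o,u): 2
Consonants: 3
Ratio = 2/3
= 0.67


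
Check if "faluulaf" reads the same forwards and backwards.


Word: "faluulaf"
Reversed: "faluulaf"
Forward == Backward? faluulaf == faluulaf
Palindrome = Yes


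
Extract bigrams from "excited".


Word: "excited" (length 7)
Number of bigrams = 7 - 2 + 1 = 6
  Position 0: "ex"
  Position 1: "xc"
  Position 2: "ci"
  Position 3: "it"
  Position 4: "te"
  Position 5: "ed"
Bigrams = "ex", "xc", "ci", "it", "te", "ed"


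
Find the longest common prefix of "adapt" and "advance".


Word 1: "adapt"
Word 2: "advance"
Comparing from start:
  Pos 0: 'a' == 'a'
  Pos 1: 'd' == 'd'
  Pos 2: 'a' != 'v' (stop)
LCP = "ad" (length 2)


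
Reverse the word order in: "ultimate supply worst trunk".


Original: "ultimate supply worst trunk"
Words (1..n): ultimate | supply | worst | trunk
Reversed (n..1): trunk | worst | supply | ultimate
Result = "trunk worst supply ultimate"


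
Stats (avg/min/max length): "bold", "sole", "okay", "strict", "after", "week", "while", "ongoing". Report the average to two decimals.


Lengths: "bold"=4, "sole"=4, "okay"=4, "strict"=6, "after"=5, "week"=4, "while"=5, "ongoing"=7
Sum = 39, Count = 8
Average = 39/8 = 4.88
= avg=4.88, min=4, max=7


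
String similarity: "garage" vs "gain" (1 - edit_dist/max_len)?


Word 1: "garage" (length 6)
Word 2: "gain" (length 4)
One optimal edit sequence:
  1. keep 'g'
  2. delete 'a'  (+1)
  3. delete 'r'  (+1)
  4. keep 'a'
  5. substitute 'g' -> 'i'  (+1)
  6. substitute 'e' -> 'n'  (+1)
Edit distance = 4
Max length = max(6, 4) = 6
Similarity = 1 - 4/6
= 0.3333


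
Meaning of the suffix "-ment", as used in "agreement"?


Suffix: -ment
As in: agreement -> agree + -ment
Meaning = result of action


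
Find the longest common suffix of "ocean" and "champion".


Word 1: "ocean"
Word 2: "champion"
Comparing from end:
  Pos -1: 'n' == 'n'
  Pos -2: 'a' != 'o' (stop)
LCS = "n" (length 1)


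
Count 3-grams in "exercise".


Word: "exercise" (length 8)
Number of 3-grams = length - 3 + 1 = 8 - 3 + 1
= 6


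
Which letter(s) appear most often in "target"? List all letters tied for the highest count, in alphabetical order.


Word: "target"
Letter counts:
  'a': 1
  'e': 1
  'g': 1
  'r': 1
  't': 2
Maximum count = 2
Most frequent = 't' (2 times each)


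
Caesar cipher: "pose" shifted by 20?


Word: "pose"
Shift: 20
Each letter → (letter + shift) mod 26:
  'p' (15) + 20 = 9 → 'j'
  'o' (14) + 20 = 8 → 'i'
  's' (18) + 20 = 12 → 'm'
  'e' (4) + 20 = 24 → 'y'
Result = "jimy"


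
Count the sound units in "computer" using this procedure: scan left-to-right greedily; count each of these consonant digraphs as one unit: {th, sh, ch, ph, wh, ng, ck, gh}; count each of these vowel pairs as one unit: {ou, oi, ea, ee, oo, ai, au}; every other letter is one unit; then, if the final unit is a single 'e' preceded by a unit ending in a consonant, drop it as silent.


Word: "computer" (8 letters)
Left-to-right scan:
  (1) 'c' (letter)
  (2) 'o' (letter)
  (3) 'm' (letter)
  (4) 'p' (letter)
  (5) 'u' (letter)
  (6) 't' (letter)
  (7) 'e' (letter)
  (8) 'r' (letter)
Units from scan: 8
Sound units = 8 units


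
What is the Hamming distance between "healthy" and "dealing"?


Comparing character by character (same length = 7):
  Pos 0: 'h' vs 'd' !=
  Pos 1: 'e' vs 'e' =
  Pos 2: 'a' vs 'a' =
  Pos 3: 'l' vs 'l' =
  Pos 4: 't' vs 'i' !=
  Pos 5: 'h' vs 'n' !=
  Pos 6: 'y' vs 'g' !=
Hamming distance = 4


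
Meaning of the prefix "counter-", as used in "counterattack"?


Prefix: counter-
Example: counterattack = counter- + attack
Meaning = against / opposite


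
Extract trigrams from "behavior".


Word: "behavior" (length 8)
Number of trigrams = 8 - 3 + 1 = 6
  Position 0: "beh"
  Position 1: "eha"
  Position 2: "hav"
  Position 3: "avi"
  Position 4: "vio"
  Position 5: "ior"
Trigrams = "beh", "eha", "hav", "avi", "vio", "ior"


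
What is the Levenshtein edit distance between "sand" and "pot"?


Word 1: "sand" (length 4)
Word 2: "pot" (length 3)
One optimal edit sequence (insert/delete/substitute each cost 1):
  1. delete 's'  (+1)
  2. substitute 'a' -> 'p'  (+1)
  3. substitute 'n' -> 'o'  (+1)
  4. substitute 'd' -> 't'  (+1)
Total edit operations: 4
Edit distance = 4


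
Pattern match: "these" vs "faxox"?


Pattern of "these": [0, 1, 2, 3, 2]
Pattern of "faxox": [0, 1, 2, 3, 2]
Patterns match
Same pattern = Yes


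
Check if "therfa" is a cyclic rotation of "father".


Word: "father", Candidate: "therfa"
Method: check if candidate is substring of word+word
"fatherfather" contains "therfa"? Yes
Is rotation = Yes


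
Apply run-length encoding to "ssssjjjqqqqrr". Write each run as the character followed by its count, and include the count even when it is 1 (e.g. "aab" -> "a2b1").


String: "ssssjjjqqqqrr"
Scanning for consecutive runs:
  's' x 4
  'j' x 3
  'q' x 4
  'r' x 2
RLE = "s4j3q4r2"


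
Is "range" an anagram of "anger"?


Word 1: "anger" → sorted: aegnr
Word 2: "range" → sorted: aegnr
Same letters? aegnr == aegnr
Anagram = Yes


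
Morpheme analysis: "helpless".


Word: "helpless"
Morphemes: help + -less
Each morpheme carries meaning
= 2 morphemes


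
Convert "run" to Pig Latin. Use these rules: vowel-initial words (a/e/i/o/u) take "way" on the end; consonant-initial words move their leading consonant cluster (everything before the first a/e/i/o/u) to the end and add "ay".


Word: "run"
Starts with consonant(s) → move to end, add 'ay'
Consonant cluster: "r"
Pig Latin = "unray"


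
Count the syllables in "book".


Word: "book"
Syllable breakdown: book
Counting: 1 part
= 1 syllable


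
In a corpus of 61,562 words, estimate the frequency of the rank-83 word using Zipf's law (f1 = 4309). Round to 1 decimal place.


Zipf's law: f(r) = f(1) / r
f(1) = 4309
f(83) = 4309 / 83
= 51.9 occurrences


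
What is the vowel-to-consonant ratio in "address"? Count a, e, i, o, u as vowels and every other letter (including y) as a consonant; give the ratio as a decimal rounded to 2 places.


Word: "address"
Vowels (a,e,i,o,u): 2
Consonants: 5
Ratio = 2/5
= 0.40


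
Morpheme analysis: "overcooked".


Word: "overcooked"
Morphemes: over- + cook + -ed
Each morpheme carries meaning
= 3 morphemes


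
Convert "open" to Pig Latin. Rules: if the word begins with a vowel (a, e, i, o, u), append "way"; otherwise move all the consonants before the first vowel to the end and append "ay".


Word: "open"
Starts with vowel → add 'way'
Pig Latin = "openway"


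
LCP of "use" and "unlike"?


Word 1: "use"
Word 2: "unlike"
Comparing from start:
  Pos 0: 'u' == 'u'
  Pos 1: 's' != 'n' (stop)
LCP = "u" (length 1)


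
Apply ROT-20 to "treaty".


Word: "treaty"
Shift: 20
Each letter → (letter + shift) mod 26:
  't' (19) + 20 = 13 → 'n'
  'r' (17) + 20 = 11 → 'l'
  'e' (4) + 20 = 24 → 'y'
  'a' (0) + 20 = 20 → 'u'
  't' (19) + 20 = 13 → 'n'
  'y' (24) + 20 = 18 → 's'
Result = "nlyuns"


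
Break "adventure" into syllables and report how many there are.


Word: "adventure"
Syllable breakdown: ad-ven-ture
Counting: 3 parts
= 3 syllables


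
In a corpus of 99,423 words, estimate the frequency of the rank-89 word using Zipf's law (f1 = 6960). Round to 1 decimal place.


Zipf's law: f(r) = f(1) / r
f(1) = 6960
f(89) = 6960 / 89
= 78.2 occurrences


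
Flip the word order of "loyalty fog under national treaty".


Original: "loyalty fog under national treaty"
Words (1..n): loyalty | fog | under | national | treaty
Reversed (n..1): treaty | national | under | fog | loyalty
Result = "treaty national under fog loyalty"


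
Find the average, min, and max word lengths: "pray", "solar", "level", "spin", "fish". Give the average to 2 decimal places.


Lengths: "pray"=4, "solar"=5, "level"=5, "spin"=4, "fish"=4
Sum = 22, Count = 5
Average = 22/5 = 4.40
= avg=4.40, min=4, max=5


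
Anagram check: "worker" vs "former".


Word 1: "worker" → sorted: ekorrw
Word 2: "former" → sorted: efmorr
Same letters? ekorrw != efmorr
Anagram = No


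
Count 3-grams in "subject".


Word: "subject" (length 7)
Number of 3-grams = length - 3 + 1 = 7 - 3 + 1
= 5


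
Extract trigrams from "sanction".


Word: "sanction" (length 8)
Number of trigrams = 8 - 3 + 1 = 6
  Position 0: "san"
  Position 1: "anc"
  Position 2: "nct"
  Position 3: "cti"
  Position 4: "tio"
  Position 5: "ion"
Trigrams = "san", "anc", "nct", "cti", "tio", "ion"


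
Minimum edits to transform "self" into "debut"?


Word 1: "self" (length 4)
Word 2: "debut" (length 5)
One optimal edit sequence (insert/delete/substitute each cost 1):
  1. substitute 's' -> 'd'  (+1)
  2. keep 'e'
  3. insert 'b'  (+1)
  4. substitute 'l' -> 'u'  (+1)
  5. substitute 'f' -> 't'  (+1)
Total edit operations: 4
Edit distance = 4


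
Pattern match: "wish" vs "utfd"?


Pattern of "wish": [0, 1, 2, 3]
Pattern of "utfd": [0, 1, 2, 3]
Patterns match
Same pattern = Yes


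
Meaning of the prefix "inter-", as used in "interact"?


Prefix: inter-
Example: interact (inter- + act)
Meaning = between


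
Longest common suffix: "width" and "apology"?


Word 1: "width"
Word 2: "apology"
Comparing from end:
  Pos -1: 'h' != 'y' (stop)
LCS = "" (length 0)


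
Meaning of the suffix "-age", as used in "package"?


Suffix: -age
Example: package (pack + -age)
Meaning = result / collection


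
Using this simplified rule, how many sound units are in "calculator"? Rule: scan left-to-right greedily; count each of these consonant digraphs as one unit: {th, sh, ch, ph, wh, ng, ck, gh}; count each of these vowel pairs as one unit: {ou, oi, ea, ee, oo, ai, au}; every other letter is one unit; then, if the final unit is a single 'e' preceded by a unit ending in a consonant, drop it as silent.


Word: "calculator" (10 letters)
Left-to-right scan:
  [1] 'c' (letter)
  [2] 'a' (letter)
  [3] 'l' (letter)
  [4] 'c' (letter)
  [5] 'u' (letter)
  [6] 'l' (letter)
  [7] 'a' (letter)
  [8] 't' (letter)
  [9] 'o' (letter)
  [10] 'r' (letter)
Units from scan: 10
Sound units = 10 units


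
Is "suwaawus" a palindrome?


Word: "suwaawus"
Reversed: "suwaawus"
Forward == Backward? suwaawus == suwaawus
Palindrome = Yes


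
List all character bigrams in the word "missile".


Word: "missile" (length 7)
Number of bigrams = 7 - 2 + 1 = 6
  Position 0: "mi"
  Position 1: "is"
  Position 2: "ss"
  Position 3: "si"
  Position 4: "il"
  Position 5: "le"
Bigrams = "mi", "is", "ss", "si", "il", "le"


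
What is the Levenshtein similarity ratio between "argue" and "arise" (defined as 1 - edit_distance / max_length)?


Word 1: "argue" (length 5)
Word 2: "arise" (length 5)
One optimal edit sequence:
  1. keep 'a'
  2. keep 'r'
  3. substitute 'g' -> 'i'  (+1)
  4. substitute 'u' -> 's'  (+1)
  5. keep 'e'
Edit distance = 2
Max length = max(5, 5) = 5
Similarity = 1 - 2/5
= 0.6000


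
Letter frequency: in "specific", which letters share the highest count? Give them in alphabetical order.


Word: "specific"
Letter counts:
  'c': 2
  'e': 1
  'f': 1
  'i': 2
  'p': 1
  's': 1
Maximum count = 2
Most frequent = 'c', 'i' (2 times each)


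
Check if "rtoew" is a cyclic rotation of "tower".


Word: "tower", Candidate: "rtoew"
Method: check if candidate is substring of word+word
"towertower" contains "rtoew"? No
Is rotation = No


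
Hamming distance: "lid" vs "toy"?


Comparing character by character (same length = 3):
  Pos 0: 'l' vs 't' !=
  Pos 1: 'i' vs 'o' !=
  Pos 2: 'd' vs 'y' !=
Hamming distance = 3


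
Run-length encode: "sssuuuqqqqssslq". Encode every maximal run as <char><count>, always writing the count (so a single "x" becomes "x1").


String: "sssuuuqqqqssslq"
Scanning for consecutive runs:
  's' x 3
  'u' x 3
  'q' x 4
  's' x 3
  'l' x 1
  'q' x 1
RLE = "s3u3q4s3l1q1"


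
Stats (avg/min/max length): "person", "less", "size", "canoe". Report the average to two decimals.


Lengths: "person"=6, "less"=4, "size"=4, "canoe"=5
Sum = 19, Count = 4
Average = 19/4 = 4.75
= avg=4.75, min=4, max=6


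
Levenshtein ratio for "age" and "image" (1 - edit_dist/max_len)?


Word 1: "age" (length 3)
Word 2: "image" (length 5)
One optimal edit sequence:
  1. insert 'i'  (+1)
  2. insert 'm'  (+1)
  3. keep 'a'
  4. keep 'g'
  5. keep 'e'
Edit distance = 2
Max length = max(3, 5) = 5
Similarity = 1 - 2/5
= 0.6000


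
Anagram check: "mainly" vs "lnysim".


Word 1: "mainly" → sorted: ailmny
Word 2: "lnysim" → sorted: ilmnsy
Same letters? ailmny != ilmnsy
Anagram = No


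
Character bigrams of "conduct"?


Word: "conduct" (length 7)
Number of bigrams = 7 - 2 + 1 = 6
  Position 0: "co"
  Position 1: "on"
  Position 2: "nd"
  Position 3: "du"
  Position 4: "uc"
  Position 5: "ct"
Bigrams = "co", "on", "nd", "du", "uc", "ct"


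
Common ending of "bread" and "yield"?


Word 1: "bread"
Word 2: "yield"
Comparing from end:
  Pos -1: 'd' == 'd'
  Pos -2: 'a' != 'l' (stop)
LCS = "d" (length 1)


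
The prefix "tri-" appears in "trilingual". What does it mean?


Prefix: tri-
As in: trilingual -> tri- + lingual
Meaning = three


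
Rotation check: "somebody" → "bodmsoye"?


Word: "somebody", Candidate: "bodmsoye"
Method: check if candidate is substring of word+word
"somebodysomebody" contains "bodmsoye"? No
Is rotation = No


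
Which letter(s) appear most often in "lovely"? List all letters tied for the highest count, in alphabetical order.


Word: "lovely"
Letter counts:
  'e': 1
  'l': 2
  'o': 1
  'v': 1
  'y': 1
Maximum count = 2
Most frequent = 'l' (2 times each)


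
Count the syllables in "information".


Word: "information"
Syllable breakdown: in-for-ma-tion
Counting: 4 parts
= 4 syllables


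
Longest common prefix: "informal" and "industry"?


Word 1: "informal"
Word 2: "industry"
Comparing from start:
  Pos 0: 'i' == 'i'
  Pos 1: 'n' == 'n'
  Pos 2: 'f' != 'd' (stop)
LCP = "in" (length 2)


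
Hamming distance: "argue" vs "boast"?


Comparing character by character (same length = 5):
  Pos 0: 'a' vs 'b' !=
  Pos 1: 'r' vs 'o' !=
  Pos 2: 'g' vs 'a' !=
  Pos 3: 'u' vs 's' !=
  Pos 4: 'e' vs 't' !=
Hamming distance = 5


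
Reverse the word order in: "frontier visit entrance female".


Original: "frontier visit entrance female"
Words (1..n): frontier | visit | entrance | female
Reversed (n..1): female | entrance | visit | frontier
Result = "female entrance visit frontier"


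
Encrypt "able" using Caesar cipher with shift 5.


Word: "able"
Shift: 5
Each letter → (letter + shift) mod 26:
  'a' (0) + 5 = 5 → 'f'
  'b' (1) + 5 = 6 → 'g'
  'l' (11) + 5 = 16 → 'q'
  'e' (4) + 5 = 9 → 'j'
Result = "fgqj"


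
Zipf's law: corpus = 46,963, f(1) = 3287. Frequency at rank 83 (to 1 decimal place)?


Zipf's law: f(r) = f(1) / r
f(1) = 3287
f(83) = 3287 / 83
= 39.6 occurrences


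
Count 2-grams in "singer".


Word: "singer" (length 6)
Number of 2-grams = length - 2 + 1 = 6 - 2 + 1
= 5


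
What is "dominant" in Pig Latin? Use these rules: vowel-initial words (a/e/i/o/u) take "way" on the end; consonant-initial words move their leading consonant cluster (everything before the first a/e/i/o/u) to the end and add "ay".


Word: "dominant"
Starts with consonant(s) → move to end, add 'ay'
Consonant cluster: "d"
Pig Latin = "ominantday"


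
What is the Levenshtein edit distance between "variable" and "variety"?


Word 1: "variable" (length 8)
Word 2: "variety" (length 7)
One optimal edit sequence (insert/delete/substitute each cost 1):
  1. keep 'v'
  2. keep 'a'
  3. keep 'r'
  4. keep 'i'
  5. delete 'a'  (+1)
  6. substitute 'b' -> 'e'  (+1)
  7. substitute 'l' -> 't'  (+1)
  8. substitute 'e' -> 'y'  (+1)
Total edit operations: 4
Edit distance = 4


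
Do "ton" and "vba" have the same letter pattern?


Pattern of "ton": [0, 1, 2]
Pattern of "vba": [0, 1, 2]
Patterns match
Same pattern = Yes


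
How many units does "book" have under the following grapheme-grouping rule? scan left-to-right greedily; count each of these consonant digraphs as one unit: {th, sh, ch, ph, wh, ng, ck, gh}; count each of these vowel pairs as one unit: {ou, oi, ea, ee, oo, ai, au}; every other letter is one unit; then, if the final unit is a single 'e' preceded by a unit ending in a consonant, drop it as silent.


Word: "book" (4 letters)
Left-to-right scan:
  [1] 'b' (letter)
  [2] 'oo' (vowel-pair)
  [3] 'k' (letter)
Units from scan: 3
Sound units = 3 units


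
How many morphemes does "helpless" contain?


Word: "helpless"
Morphemes: help + -less
Each morpheme carries meaning
= 2 morphemes


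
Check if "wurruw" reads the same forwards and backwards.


Word: "wurruw"
Reversed: "wurruw"
Forward == Backward? wurruw == wurruw
Palindrome = Yes


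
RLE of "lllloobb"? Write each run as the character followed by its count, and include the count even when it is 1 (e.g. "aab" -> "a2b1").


String: "lllloobb"
Scanning for consecutive runs:
  'l' x 4
  'o' x 2
  'b' x 2
RLE = "l4o2b2"


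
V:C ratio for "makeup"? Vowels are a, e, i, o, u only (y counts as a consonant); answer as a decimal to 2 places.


Word: "makeup"
Vowels (a,e,i,o,u): 3
Consonants: 3
Ratio = 3/3
= 1.00


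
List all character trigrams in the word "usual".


Word: "usual" (length 5)
Number of trigrams = 5 - 3 + 1 = 3
  Position 0: "usu"
  Position 1: "sua"
  Position 2: "ual"
Trigrams = "usu", "sua", "ual"


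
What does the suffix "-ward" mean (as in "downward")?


Suffix: -ward
Example: downward (down + -ward)
Meaning = in the direction of


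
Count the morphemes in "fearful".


Word: "fearful"
Morphemes: fear | -ful
Each morpheme carries meaning
= 2 morphemes


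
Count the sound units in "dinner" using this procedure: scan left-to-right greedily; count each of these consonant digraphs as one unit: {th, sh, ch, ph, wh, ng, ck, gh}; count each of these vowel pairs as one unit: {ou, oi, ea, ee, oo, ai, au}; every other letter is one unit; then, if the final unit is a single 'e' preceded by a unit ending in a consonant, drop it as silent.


Word: "dinner" (6 letters)
Left-to-right scan:
  [1] 'd' (letter)
  [2] 'i' (letter)
  [3] 'n' (letter)
  [4] 'n' (letter)
  [5] 'e' (letter)
  [6] 'r' (letter)
Units from scan: 6
Sound units = 6 units


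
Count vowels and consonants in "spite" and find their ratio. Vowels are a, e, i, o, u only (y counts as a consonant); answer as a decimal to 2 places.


Word: "spite"
Vowels (a,e,i,o,u): 2
Consonants: 3
Ratio = 2/3
= 0.67


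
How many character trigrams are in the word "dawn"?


Word: "dawn" (length 4)
Number of 3-grams = length - 3 + 1 = 4 - 3 + 1
= 2


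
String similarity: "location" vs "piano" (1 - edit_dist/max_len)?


Word 1: "location" (length 8)
Word 2: "piano" (length 5)
One optimal edit sequence:
  1. delete 'l'  (+1)
  2. substitute 'o' -> 'p'  (+1)
  3. substitute 'c' -> 'i'  (+1)
  4. keep 'a'
  5. delete 't'  (+1)
  6. substitute 'i' -> 'n'  (+1)
  7. keep 'o'
  8. delete 'n'  (+1)
Edit distance = 6
Max length = max(8, 5) = 8
Similarity = 1 - 6/8
= 0.2500


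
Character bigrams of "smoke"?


Word: "smoke" (length 5)
Number of bigrams = 5 - 2 + 1 = 4
  Position 0: "sm"
  Position 1: "mo"
  Position 2: "ok"
  Position 3: "ke"
Bigrams = "sm", "mo", "ok", "ke"


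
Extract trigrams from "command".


Word: "command" (length 7)
Number of trigrams = 7 - 3 + 1 = 5
  Position 0: "com"
  Position 1: "omm"
  Position 2: "mma"
  Position 3: "man"
  Position 4: "and"
Trigrams = "com", "omm", "mma", "man", "and"


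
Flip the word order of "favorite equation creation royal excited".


Original: "favorite equation creation royal excited"
Words (1..n): favorite | equation | creation | royal | excited
Reversed (n..1): excited | royal | creation | equation | favorite
Result = "excited royal creation equation favorite"


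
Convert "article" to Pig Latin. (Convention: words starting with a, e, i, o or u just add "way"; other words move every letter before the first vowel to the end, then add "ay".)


Word: "article"
Starts with vowel → add 'way'
Pig Latin = "articleway"


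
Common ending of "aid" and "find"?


Word 1: "aid"
Word 2: "find"
Comparing from end:
  Pos -1: 'd' == 'd'
  Pos -2: 'i' != 'n' (stop)
LCS = "d" (length 1)


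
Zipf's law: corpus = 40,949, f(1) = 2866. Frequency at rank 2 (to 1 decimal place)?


Zipf's law: f(r) = f(1) / r
f(1) = 2866
f(2) = 2866 / 2
= 1433.0 occurrences


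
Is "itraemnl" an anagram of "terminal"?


Word 1: "terminal" → sorted: aeilmnrt
Word 2: "itraemnl" → sorted: aeilmnrt
Same letters? aeilmnrt == aeilmnrt
Anagram = Yes


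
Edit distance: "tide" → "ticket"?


Word 1: "tide" (length 4)
Word 2: "ticket" (length 6)
One optimal edit sequence (insert/delete/substitute each cost 1):
  1. keep 't'
  2. keep 'i'
  3. insert 'c'  (+1)
  4. substitute 'd' -> 'k'  (+1)
  5. keep 'e'
  6. insert 't'  (+1)
Total edit operations: 3
Edit distance = 3


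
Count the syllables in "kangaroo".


Word: "kangaroo"
Syllable breakdown: kan-ga-roo
Counting: 3 parts
= 3 syllables


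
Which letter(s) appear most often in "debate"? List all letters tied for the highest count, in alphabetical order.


Word: "debate"
Letter counts:
  'a': 1
  'b': 1
  'd': 1
  'e': 2
  't': 1
Maximum count = 2
Most frequent = 'e' (2 times each)


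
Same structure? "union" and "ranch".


Pattern of "union": [0, 1, 2, 3, 1]
Pattern of "ranch": [0, 1, 2, 3, 4]
Patterns do not match
Same pattern = No


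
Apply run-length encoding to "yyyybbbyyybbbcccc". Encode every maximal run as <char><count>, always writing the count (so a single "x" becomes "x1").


String: "yyyybbbyyybbbcccc"
Scanning for consecutive runs:
  'y' x 4
  'b' x 3
  'y' x 3
  'b' x 3
  'c' x 4
RLE = "y4b3y3b3c4"


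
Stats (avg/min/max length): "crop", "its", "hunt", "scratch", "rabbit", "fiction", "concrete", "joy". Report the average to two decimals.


Lengths: "crop"=4, "its"=3, "hunt"=4, "scratch"=7, "rabbit"=6, "fiction"=7, "concrete"=8, "joy"=3
Sum = 42, Count = 8
Average = 42/8 = 5.25
= avg=5.25, min=3, max=8


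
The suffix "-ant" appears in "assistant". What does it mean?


Suffix: -ant
Example: assistant = assist + -ant
Meaning = one who / that which


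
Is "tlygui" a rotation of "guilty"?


Word: "guilty", Candidate: "tlygui"
Method: check if candidate is substring of word+word
"guiltyguilty" contains "tlygui"? No
Is rotation = No


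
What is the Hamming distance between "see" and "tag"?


Comparing character by character (same length = 3):
  Pos 0: 's' vs 't' !=
  Pos 1: 'e' vs 'a' !=
  Pos 2: 'e' vs 'g' !=
Hamming distance = 3


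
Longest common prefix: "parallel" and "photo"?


Word 1: "parallel"
Word 2: "photo"
Comparing from start:
  Pos 0: 'p' == 'p'
  Pos 1: 'a' != 'h' (stop)
LCP = "p" (length 1)


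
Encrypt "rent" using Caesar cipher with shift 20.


Word: "rent"
Shift: 20
Each letter → (letter + shift) mod 26:
  'r' (17) + 20 = 11 → 'l'
  'e' (4) + 20 = 24 → 'y'
  'n' (13) + 20 = 7 → 'h'
  't' (19) + 20 = 13 → 'n'
Result = "lyhn"


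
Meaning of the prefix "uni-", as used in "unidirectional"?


Prefix: uni-
Example: unidirectional (uni- + directional)
Meaning = one


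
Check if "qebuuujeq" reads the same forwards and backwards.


Word: "qebuuujeq"
Reversed: "qejuuubeq"
Forward == Backward? qebuuujeq != qejuuubeq
Palindrome = No


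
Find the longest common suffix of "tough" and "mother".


Word 1: "tough"
Word 2: "mother"
Comparing from end:
  Pos -1: 'h' != 'r' (stop)
LCS = "" (length 0)


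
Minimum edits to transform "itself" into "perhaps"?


Word 1: "itself" (length 6)
Word 2: "perhaps" (length 7)
One optimal edit sequence (insert/delete/substitute each cost 1):
  1. insert 'p'  (+1)
  2. substitute 'i' -> 'e'  (+1)
  3. substitute 't' -> 'r'  (+1)
  4. substitute 's' -> 'h'  (+1)
  5. substitute 'e' -> 'a'  (+1)
  6. substitute 'l' -> 'p'  (+1)
  7. substitute 'f' -> 's'  (+1)
Total edit operations: 7
Edit distance = 7


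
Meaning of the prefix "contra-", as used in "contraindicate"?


Prefix: contra-
As in: contraindicate -> contra- + indicate
Meaning = against


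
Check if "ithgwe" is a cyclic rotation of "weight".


Word: "weight", Candidate: "ithgwe"
Method: check if candidate is substring of word+word
"weightweight" contains "ithgwe"? No
Is rotation = No


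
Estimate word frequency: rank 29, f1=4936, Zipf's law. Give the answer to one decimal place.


Zipf's law: f(r) = f(1) / r
f(1) = 4936
f(29) = 4936 / 29
= 170.2 occurrences


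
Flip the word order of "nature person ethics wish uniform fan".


Original: "nature person ethics wish uniform fan"
Words (1..n): nature | person | ethics | wish | uniform | fan
Reversed (n..1): fan | uniform | wish | ethics | person | nature
Result = "fan uniform wish ethics person nature"


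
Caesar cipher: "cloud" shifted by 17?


Word: "cloud"
Shift: 17
Each letter → (letter + shift) mod 26:
  'c' (2) + 17 = 19 → 't'
  'l' (11) + 17 = 2 → 'c'
  'o' (14) + 17 = 5 → 'f'
  'u' (20) + 17 = 11 → 'l'
  'd' (3) + 17 = 20 → 'u'
Result = "tcflu"


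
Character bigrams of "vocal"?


Word: "vocal" (length 5)
Number of bigrams = 5 - 2 + 1 = 4
  Position 0: "vo"
  Position 1: "oc"
  Position 2: "ca"
  Position 3: "al"
Bigrams = "vo", "oc", "ca", "al"


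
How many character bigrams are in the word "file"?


Word: "file" (length 4)
Number of 2-grams = length - 2 + 1 = 4 - 2 + 1
= 3


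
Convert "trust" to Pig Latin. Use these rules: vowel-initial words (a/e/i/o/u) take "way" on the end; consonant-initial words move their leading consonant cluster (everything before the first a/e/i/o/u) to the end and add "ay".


Word: "trust"
Starts with consonant(s) → move to end, add 'ay'
Consonant cluster: "tr"
Pig Latin = "usttray"


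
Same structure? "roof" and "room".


Pattern of "roof": [0, 1, 1, 2]
Pattern of "room": [0, 1, 1, 2]
Patterns match
Same pattern = Yes


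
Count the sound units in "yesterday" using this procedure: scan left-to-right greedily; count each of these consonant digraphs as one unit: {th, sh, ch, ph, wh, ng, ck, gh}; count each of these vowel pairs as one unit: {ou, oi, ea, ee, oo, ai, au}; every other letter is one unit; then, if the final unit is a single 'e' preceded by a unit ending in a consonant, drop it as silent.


Word: "yesterday" (9 letters)
Left-to-right scan:
  (1) 'y' (letter)
  (2) 'e' (letter)
  (3) 's' (letter)
  (4) 't' (letter)
  (5) 'e' (letter)
  (6) 'r' (letter)
  (7) 'd' (letter)
  (8) 'a' (letter)
  (9) 'y' (letter)
Units from scan: 9
Sound units = 9 units


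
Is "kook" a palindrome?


Word: "kook"
Reversed: "kook"
Forward == Backward? kook == kook
Palindrome = Yes


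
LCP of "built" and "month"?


Word 1: "built"
Word 2: "month"
Comparing from start:
  Pos 0: 'b' != 'm' (stop)
LCP = "" (length 0)


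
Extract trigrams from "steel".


Word: "steel" (length 5)
Number of trigrams = 5 - 3 + 1 = 3
  Position 0: "ste"
  Position 1: "tee"
  Position 2: "eel"
Trigrams = "ste", "tee", "eel"


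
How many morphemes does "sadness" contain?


Word: "sadness"
Morphemes: sad + -ness
Each morpheme carries meaning
= 2 morphemes


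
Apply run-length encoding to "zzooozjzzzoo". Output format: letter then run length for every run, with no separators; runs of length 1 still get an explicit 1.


String: "zzooozjzzzoo"
Scanning for consecutive runs:
  'z' x 2
  'o' x 3
  'z' x 1
  'j' x 1
  'z' x 3
  'o' x 2
RLE = "z2o3z1j1z3o2"


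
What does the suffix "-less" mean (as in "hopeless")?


Suffix: -less
Example: hopeless (hope + -less)
Meaning = without


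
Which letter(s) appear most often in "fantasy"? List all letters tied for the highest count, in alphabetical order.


Word: "fantasy"
Letter counts:
  'a': 2
  'f': 1
  'n': 1
  's': 1
  't': 1
  'y': 1
Maximum count = 2
Most frequent = 'a' (2 times each)


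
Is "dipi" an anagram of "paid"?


Word 1: "paid" → sorted: adip
Word 2: "dipi" → sorted: diip
Same letters? adip != diip
Anagram = No


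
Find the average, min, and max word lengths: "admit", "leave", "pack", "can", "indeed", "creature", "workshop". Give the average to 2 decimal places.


Lengths: "admit"=5, "leave"=5, "pack"=4, "can"=3, "indeed"=6, "creature"=8, "workshop"=8
Sum = 39, Count = 7
Average = 39/7 = 5.57
= avg=5.57, min=3, max=8


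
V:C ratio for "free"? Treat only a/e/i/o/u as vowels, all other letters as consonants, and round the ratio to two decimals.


Word: "free"
Vowels (a,e,i,o,u): 2
Consonants: 2
Ratio = 2/2
= 1.00


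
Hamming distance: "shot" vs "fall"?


Comparing character by character (same length = 4):
  Pos 0: 's' vs 'f' !=
  Pos 1: 'h' vs 'a' !=
  Pos 2: 'o' vs 'l' !=
  Pos 3: 't' vs 'l' !=
Hamming distance = 4


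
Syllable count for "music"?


Word: "music"
Syllable breakdown: mu-sic
Counting: 2 parts
= 2 syllables


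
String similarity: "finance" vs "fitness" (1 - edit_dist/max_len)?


Word 1: "finance" (length 7)
Word 2: "fitness" (length 7)
One optimal edit sequence:
  1. keep 'f'
  2. keep 'i'
  3. substitute 'n' -> 't'  (+1)
  4. substitute 'a' -> 'n'  (+1)
  5. substitute 'n' -> 'e'  (+1)
  6. substitute 'c' -> 's'  (+1)
  7. substitute 'e' -> 's'  (+1)
Edit distance = 5
Max length = max(7, 7) = 7
Similarity = 1 - 5/7
= 0.2857


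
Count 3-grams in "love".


Word: "love" (length 4)
Number of 3-grams = length - 3 + 1 = 4 - 3 + 1
= 2


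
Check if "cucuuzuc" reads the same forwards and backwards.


Word: "cucuuzuc"
Reversed: "cuzuucuc"
Forward == Backward? cucuuzuc != cuzuucuc
Palindrome = No


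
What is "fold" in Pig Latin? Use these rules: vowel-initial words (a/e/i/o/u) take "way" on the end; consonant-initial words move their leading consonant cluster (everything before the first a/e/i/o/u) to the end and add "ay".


Word: "fold"
Starts with consonant(s) → move to end, add 'ay'
Consonant cluster: "f"
Pig Latin = "oldfay"


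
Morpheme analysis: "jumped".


Word: "jumped"
Morphemes: jump / -ed
Each morpheme carries meaning
= 2 morphemes


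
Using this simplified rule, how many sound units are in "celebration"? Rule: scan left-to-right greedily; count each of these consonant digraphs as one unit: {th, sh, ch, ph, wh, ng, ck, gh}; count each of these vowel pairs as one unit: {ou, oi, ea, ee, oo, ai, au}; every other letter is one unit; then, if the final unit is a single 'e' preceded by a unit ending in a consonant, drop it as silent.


Word: "celebration" (11 letters)
Left-to-right scan:
  1. 'c' (letter)
  2. 'e' (letter)
  3. 'l' (letter)
  4. 'e' (letter)
  5. 'b' (letter)
  6. 'r' (letter)
  7. 'a' (letter)
  8. 't' (letter)
  9. 'i' (letter)
  10. 'o' (letter)
  11. 'n' (letter)
Units from scan: 11
Sound units = 11 units


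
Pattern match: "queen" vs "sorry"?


Pattern of "queen": [0, 1, 2, 2, 3]
Pattern of "sorry": [0, 1, 2, 2, 3]
Patterns match
Same pattern = Yes


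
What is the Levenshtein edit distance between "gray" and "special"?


Word 1: "gray" (length 4)
Word 2: "special" (length 7)
One optimal edit sequence (insert/delete/substitute each cost 1):
  1. insert 's'  (+1)
  2. insert 'p'  (+1)
  3. insert 'e'  (+1)
  4. substitute 'g' -> 'c'  (+1)
  5. substitute 'r' -> 'i'  (+1)
  6. keep 'a'
  7. substitute 'y' -> 'l'  (+1)
Total edit operations: 6
Edit distance = 6


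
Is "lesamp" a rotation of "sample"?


Word: "sample", Candidate: "lesamp"
Method: check if candidate is substring of word+word
"samplesample" contains "lesamp"? Yes
Is rotation = Yes


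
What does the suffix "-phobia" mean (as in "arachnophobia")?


Suffix: -phobia
As in: arachnophobia -> arachno- + -phobia
Meaning = fear of


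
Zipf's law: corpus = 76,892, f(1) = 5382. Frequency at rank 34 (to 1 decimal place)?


Zipf's law: f(r) = f(1) / r
f(1) = 5382
f(34) = 5382 / 34
= 158.3 occurrences


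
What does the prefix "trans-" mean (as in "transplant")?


Prefix: trans-
Example: transplant = trans- + plant
Meaning = across


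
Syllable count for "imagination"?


Word: "imagination"
Syllable breakdown: i / mag / i / na / tion
Counting: 5 parts
= 5 syllables


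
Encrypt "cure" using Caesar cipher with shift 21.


Word: "cure"
Shift: 21
Each letter → (letter + shift) mod 26:
  'c' (2) + 21 = 23 → 'x'
  'u' (20) + 21 = 15 → 'p'
  'r' (17) + 21 = 12 → 'm'
  'e' (4) + 21 = 25 → 'z'
Result = "xpmz"


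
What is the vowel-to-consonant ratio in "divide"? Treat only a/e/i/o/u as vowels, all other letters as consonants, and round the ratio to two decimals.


Word: "divide"
Vowels (a,e,i,o,u): 3
Consonants: 3
Ratio = 3/3
= 1.00


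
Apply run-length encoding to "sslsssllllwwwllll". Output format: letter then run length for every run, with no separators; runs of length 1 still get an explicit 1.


String: "sslsssllllwwwllll"
Scanning for consecutive runs:
  's' x 2
  'l' x 1
  's' x 3
  'l' x 4
  'w' x 3
  'l' x 4
RLE = "s2l1s3l4w3l4"


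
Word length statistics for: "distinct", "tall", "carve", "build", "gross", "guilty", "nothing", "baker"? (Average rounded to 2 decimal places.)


Lengths: "distinct"=8, "tall"=4, "carve"=5, "build"=5, "gross"=5, "guilty"=6, "nothing"=7, "baker"=5
Sum = 45, Count = 8
Average = 45/8 = 5.63
= avg=5.63, min=4, max=8


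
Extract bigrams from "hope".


Word: "hope" (length 4)
Number of bigrams = 4 - 2 + 1 = 3
  Position 0: "ho"
  Position 1: "op"
  Position 2: "pe"
Bigrams = "ho", "op", "pe"


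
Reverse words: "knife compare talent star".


Original: "knife compare talent star"
Words (1..n): knife | compare | talent | star
Reversed (n..1): star | talent | compare | knife
Result = "star talent compare knife"


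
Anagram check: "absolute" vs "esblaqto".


Word 1: "absolute" → sorted: abelostu
Word 2: "esblaqto" → sorted: abeloqst
Same letters? abelostu != abeloqst
Anagram = No


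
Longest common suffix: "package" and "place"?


Word 1: "package"
Word 2: "place"
Comparing from end:
  Pos -1: 'e' == 'e'
  Pos -2: 'g' != 'c' (stop)
LCS = "e" (length 1)


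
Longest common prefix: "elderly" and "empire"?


Word 1: "elderly"
Word 2: "empire"
Comparing from start:
  Pos 0: 'e' == 'e'
  Pos 1: 'l' != 'm' (stop)
LCP = "e" (length 1)


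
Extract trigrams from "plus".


Word: "plus" (length 4)
Number of trigrams = 4 - 3 + 1 = 2
  Position 0: "plu"
  Position 1: "lus"
Trigrams = "plu", "lus"


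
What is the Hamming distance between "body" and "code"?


Comparing character by character (same length = 4):
  Pos 0: 'b' vs 'c' !=
  Pos 1: 'o' vs 'o' =
  Pos 2: 'd' vs 'd' =
  Pos 3: 'y' vs 'e' !=
Hamming distance = 2


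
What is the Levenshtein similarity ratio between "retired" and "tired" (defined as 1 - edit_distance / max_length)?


Word 1: "retired" (length 7)
Word 2: "tired" (length 5)
One optimal edit sequence:
  1. delete 'r'  (+1)
  2. delete 'e'  (+1)
  3. keep 't'
  4. keep 'i'
  5. keep 'r'
  6. keep 'e'
  7. keep 'd'
Edit distance = 2
Max length = max(7, 5) = 7
Similarity = 1 - 2/7
= 0.7143


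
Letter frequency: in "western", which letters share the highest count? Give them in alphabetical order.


Word: "western"
Letter counts:
  'e': 2
  'n': 1
  'r': 1
  's': 1
  't': 1
  'w': 1
Maximum count = 2
Most frequent = 'e' (2 times each)


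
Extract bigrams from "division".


Word: "division" (length 8)
Number of bigrams = 8 - 2 + 1 = 7
  Position 0: "di"
  Position 1: "iv"
  Position 2: "vi"
  Position 3: "is"
  Position 4: "si"
  Position 5: "io"
  Position 6: "on"
Bigrams = "di", "iv", "vi", "is", "si", "io", "on"


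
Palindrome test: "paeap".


Word: "paeap"
Reversed: "paeap"
Forward == Backward? paeap == paeap
Palindrome = Yes


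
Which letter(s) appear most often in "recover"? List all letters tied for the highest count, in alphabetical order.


Word: "recover"
Letter counts:
  'c': 1
  'e': 2
  'o': 1
  'r': 2
  'v': 1
Maximum count = 2
Most frequent = 'e', 'r' (2 times each)


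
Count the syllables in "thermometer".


Word: "thermometer"
Syllable breakdown: ther | mom | e | ter
Counting: 4 parts
= 4 syllables


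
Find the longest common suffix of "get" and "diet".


Word 1: "get"
Word 2: "diet"
Comparing from end:
  Pos -1: 't' == 't'
  Pos -2: 'e' == 'e'
  Pos -3: 'g' != 'i' (stop)
LCS = "et" (length 2)


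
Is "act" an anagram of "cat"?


Word 1: "cat" → sorted: act
Word 2: "act" → sorted: act
Same letters? act == act
Anagram = Yes
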